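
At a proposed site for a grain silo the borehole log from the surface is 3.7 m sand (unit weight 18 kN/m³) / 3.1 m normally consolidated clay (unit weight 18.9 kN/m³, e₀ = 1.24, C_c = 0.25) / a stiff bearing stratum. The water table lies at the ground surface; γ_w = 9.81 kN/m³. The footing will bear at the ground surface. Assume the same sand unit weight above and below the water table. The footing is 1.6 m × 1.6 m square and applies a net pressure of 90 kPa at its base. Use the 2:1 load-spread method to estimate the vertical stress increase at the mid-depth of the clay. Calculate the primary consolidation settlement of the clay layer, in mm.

S_c ≈ 15.8 mm

Mid-depth of clay below the ground surface: z = 3.7 + 3.1/2 = 5.25 m.
Total vertical stress at mid-clay: σ_v = 18×3.7 + 18.9×1.55 = 95.895 kPa.
Pore pressure: u = 9.81×(5.25 − 0) = 51.503 kPa.
Initial effective stress: σ'_0 = σ_v − u = 95.895 − 51.503 = 44.392 kPa.
Stress increase at mid-clay by the 2:1 spreading method:
Δσ = qBL/((B+z)(L+z)) = 90×1.6×1.6/((1.6+5.25)(1.6+5.25)) = 4.9102 kPa
Final effective stress: σ'_f = σ'_0 + Δσ = 44.392 + 4.9102 = 49.302 kPa.
Normally consolidated clay, so the full stress increment lies on the virgin compression line:
S_c = C_c·H/(1+e₀)·log₁₀(σ'_f/σ'_0) = 0.25×3.1/(1+1.24)×log₁₀(49.302/44.392)
    = 0.34598 × 0.04556 = 0.01576 m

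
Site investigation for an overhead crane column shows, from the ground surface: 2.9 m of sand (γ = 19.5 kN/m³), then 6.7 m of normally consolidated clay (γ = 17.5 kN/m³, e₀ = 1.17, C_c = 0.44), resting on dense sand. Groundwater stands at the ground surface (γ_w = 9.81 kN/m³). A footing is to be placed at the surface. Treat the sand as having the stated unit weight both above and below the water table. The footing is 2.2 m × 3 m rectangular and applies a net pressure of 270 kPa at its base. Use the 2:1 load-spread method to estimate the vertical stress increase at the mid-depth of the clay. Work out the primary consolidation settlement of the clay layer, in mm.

S_c ≈ 208 mm

Mid-depth of clay below the ground surface: z = 2.9 + 6.7/2 = 6.25 m.
Total vertical stress at mid-clay: σ_v = 19.5×2.9 + 17.5×3.35 = 115.17 kPa.
Pore pressure: u = 9.81×(6.25 − 0) = 61.312 kPa.
Initial effective stress: σ'_0 = σ_v − u = 115.17 − 61.312 = 53.858 kPa.
Stress increase at mid-clay by the 2:1 spreading method:
Δσ = qBL/((B+z)(L+z)) = 270×2.2×3/((2.2+6.25)(3+6.25)) = 22.799 kPa
Final effective stress: σ'_f = σ'_0 + Δσ = 53.858 + 22.799 = 76.657 kPa.
Normally consolidated clay, so the full stress increment lies on the virgin compression line:
S_c = C_c·H/(1+e₀)·log₁₀(σ'_f/σ'_0) = 0.44×6.7/(1+1.17)×log₁₀(76.657/53.858)
    = 1.3585 × 0.1533 = 0.2083 m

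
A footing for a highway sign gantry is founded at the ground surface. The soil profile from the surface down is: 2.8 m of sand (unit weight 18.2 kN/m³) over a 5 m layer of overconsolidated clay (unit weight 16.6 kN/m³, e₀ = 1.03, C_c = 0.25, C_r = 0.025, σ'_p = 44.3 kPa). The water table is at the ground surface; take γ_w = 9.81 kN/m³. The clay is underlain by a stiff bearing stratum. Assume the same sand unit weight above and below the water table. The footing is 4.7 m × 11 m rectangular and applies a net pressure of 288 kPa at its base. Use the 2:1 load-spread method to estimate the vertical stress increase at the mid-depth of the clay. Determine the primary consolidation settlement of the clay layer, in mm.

S_c ≈ 294 mm

Mid-depth of clay below the ground surface: z = 2.8 + 5/2 = 5.3 m.
Total vertical stress at mid-clay: σ_v = 18.2×2.8 + 16.6×2.5 = 92.46 kPa.
Pore pressure: u = 9.81×(5.3 − 0) = 51.993 kPa.
Initial effective stress: σ'_0 = σ_v − u = 92.46 − 51.993 = 40.467 kPa.
Stress increase at mid-clay by the 2:1 spreading method:
Δσ = qBL/((B+z)(L+z)) = 288×4.7×11/((4.7+5.3)(11+5.3)) = 91.347 kPa
Final effective stress: σ'_f = 40.467 + 91.347 = 131.81 kPa.
σ'_f = 131.81 > σ'_p = 44.3 kPa, so the stress path crosses the preconsolidation pressure — recompression up to σ'_p, then virgin compression beyond:
S_c = H/(1+e₀)·[C_r·log₁₀(σ'_p/σ'_0) + C_c·log₁₀(σ'_f/σ'_p)]
    = 5/2.03 × [0.025×log₁₀(44.3/40.467) + 0.25×log₁₀(131.81/44.3)]
    = 2.4631 × [0.00098257 + 0.11839] = 0.294 m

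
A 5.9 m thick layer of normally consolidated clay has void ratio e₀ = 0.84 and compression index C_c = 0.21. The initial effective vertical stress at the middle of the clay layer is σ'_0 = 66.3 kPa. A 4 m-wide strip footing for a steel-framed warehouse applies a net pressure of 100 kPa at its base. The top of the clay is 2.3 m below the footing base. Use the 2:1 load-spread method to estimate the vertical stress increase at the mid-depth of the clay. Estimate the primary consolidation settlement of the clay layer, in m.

Mid-depth of clay below the footing base: z = 2.3 + 5.9/2 = 5.25 m.
Stress increase at mid-clay by the 2:1 spreading method:
Δσ = qB/(B+z) = 100×4/(4+5.25) = 43.243 kPa
Final effective stress: σ'_f = σ'_0 + Δσ = 66.3 + 43.243 = 109.54 kPa.
Normally consolidated clay, so the full stress increment lies on the virgin compression line:
S_c = C_c·H/(1+e₀)·log₁₀(σ'_f/σ'_0) = 0.21×5.9/(1+0.84)×log₁₀(109.54/66.3)
    = 0.67337 × 0.21806 = 0.1468 m

S_c ≈ 0.147 m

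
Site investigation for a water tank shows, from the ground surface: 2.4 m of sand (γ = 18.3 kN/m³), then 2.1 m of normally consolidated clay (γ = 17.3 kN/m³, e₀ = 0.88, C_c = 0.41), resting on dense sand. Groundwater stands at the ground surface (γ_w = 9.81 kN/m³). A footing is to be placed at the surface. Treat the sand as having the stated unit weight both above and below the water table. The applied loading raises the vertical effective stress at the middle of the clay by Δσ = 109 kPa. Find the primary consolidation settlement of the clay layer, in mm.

Mid-depth of clay below the ground surface: z = 2.4 + 2.1/2 = 3.45 m.
Total vertical stress at mid-clay: σ_v = 18.3×2.4 + 17.3×1.05 = 62.085 kPa.
Pore pressure: u = 9.81×(3.45 − 0) = 33.845 kPa.
Initial effective stress: σ'_0 = σ_v − u = 62.085 − 33.845 = 28.24 kPa.
Final effective stress: σ'_f = σ'_0 + Δσ = 28.24 + 109 = 137.24 kPa.
Normally consolidated clay, so the full stress increment lies on the virgin compression line:
S_c = C_c·H/(1+e₀)·log₁₀(σ'_f/σ'_0) = 0.41×2.1/(1+0.88)×log₁₀(137.24/28.24)
    = 0.45798 × 0.68662 = 0.3145 m

S_c ≈ 314 mm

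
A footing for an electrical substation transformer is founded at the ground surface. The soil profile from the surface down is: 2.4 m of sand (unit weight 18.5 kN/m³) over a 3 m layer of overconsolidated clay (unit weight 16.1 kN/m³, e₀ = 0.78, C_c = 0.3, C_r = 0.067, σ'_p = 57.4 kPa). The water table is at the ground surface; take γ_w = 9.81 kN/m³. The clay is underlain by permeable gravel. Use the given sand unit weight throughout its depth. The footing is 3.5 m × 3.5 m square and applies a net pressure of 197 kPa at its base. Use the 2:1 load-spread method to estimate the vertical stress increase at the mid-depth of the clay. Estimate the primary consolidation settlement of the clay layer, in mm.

Mid-depth of clay below the ground surface: z = 2.4 + 3/2 = 3.9 m.
Total vertical stress at mid-clay: σ_v = 18.5×2.4 + 16.1×1.5 = 68.55 kPa.
Pore pressure: u = 9.81×(3.9 − 0) = 38.259 kPa.
Initial effective stress: σ'_0 = σ_v − u = 68.55 − 38.259 = 30.291 kPa.
Stress increase at mid-clay by the 2:1 spreading method:
Δσ = qBL/((B+z)(L+z)) = 197×3.5×3.5/((3.5+3.9)(3.5+3.9)) = 44.07 kPa
Final effective stress: σ'_f = 30.291 + 44.07 = 74.361 kPa.
σ'_f = 74.361 > σ'_p = 57.4 kPa, so the stress path crosses the preconsolidation pressure — recompression up to σ'_p, then virgin compression beyond:
S_c = H/(1+e₀)·[C_r·log₁₀(σ'_p/σ'_0) + C_c·log₁₀(σ'_f/σ'_p)]
    = 3/1.78 × [0.067×log₁₀(57.4/30.291) + 0.3×log₁₀(74.361/57.4)]
    = 1.6854 × [0.018599 + 0.03373] = 0.0882 m

S_c ≈ 88.2 mm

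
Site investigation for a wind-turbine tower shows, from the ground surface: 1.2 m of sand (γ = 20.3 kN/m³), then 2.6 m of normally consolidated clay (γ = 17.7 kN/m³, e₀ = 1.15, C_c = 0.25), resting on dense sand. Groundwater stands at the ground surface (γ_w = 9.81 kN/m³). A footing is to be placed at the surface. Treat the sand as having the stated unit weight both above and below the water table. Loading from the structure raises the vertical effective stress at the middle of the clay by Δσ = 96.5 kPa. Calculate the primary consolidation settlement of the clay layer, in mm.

S_c ≈ 217 mm

Mid-depth of clay below the ground surface: z = 1.2 + 2.6/2 = 2.5 m.
Total vertical stress at mid-clay: σ_v = 20.3×1.2 + 17.7×1.3 = 47.37 kPa.
Pore pressure: u = 9.81×(2.5 − 0) = 24.525 kPa.
Initial effective stress: σ'_0 = σ_v − u = 47.37 − 24.525 = 22.845 kPa.
Final effective stress: σ'_f = σ'_0 + Δσ = 22.845 + 96.5 = 119.34 kPa.
Normally consolidated clay, so the full stress increment lies on the virgin compression line:
S_c = C_c·H/(1+e₀)·log₁₀(σ'_f/σ'_0) = 0.25×2.6/(1+1.15)×log₁₀(119.34/22.845)
    = 0.30233 × 0.71799 = 0.2171 m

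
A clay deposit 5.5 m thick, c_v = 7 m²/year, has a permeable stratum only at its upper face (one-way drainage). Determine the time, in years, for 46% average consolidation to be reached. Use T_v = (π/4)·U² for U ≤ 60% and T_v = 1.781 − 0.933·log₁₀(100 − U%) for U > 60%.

t ≈ 0.718 years

Drainage path length: H_d = H = 5.5 m (single drainage).
U ≤ 60%: T_v = (π/4)·U² = (π/4)×0.46² = 0.16619.
t = T_v·H_d²/c_v = 0.16619×5.5²/7 = 0.7182 years.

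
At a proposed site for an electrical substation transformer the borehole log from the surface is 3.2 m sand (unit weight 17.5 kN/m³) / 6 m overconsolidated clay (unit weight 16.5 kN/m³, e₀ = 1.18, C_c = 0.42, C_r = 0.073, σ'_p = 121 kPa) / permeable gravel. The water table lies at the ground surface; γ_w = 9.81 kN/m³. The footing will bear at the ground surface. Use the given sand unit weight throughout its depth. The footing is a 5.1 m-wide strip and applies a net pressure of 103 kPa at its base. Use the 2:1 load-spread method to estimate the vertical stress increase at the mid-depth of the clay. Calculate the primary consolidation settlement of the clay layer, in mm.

S_c ≈ 62.2 mm

Mid-depth of clay below the ground surface: z = 3.2 + 6/2 = 6.2 m.
Total vertical stress at mid-clay: σ_v = 17.5×3.2 + 16.5×3 = 105.5 kPa.
Pore pressure: u = 9.81×(6.2 − 0) = 60.822 kPa.
Initial effective stress: σ'_0 = σ_v − u = 105.5 − 60.822 = 44.678 kPa.
Stress increase at mid-clay by the 2:1 spreading method:
Δσ = qB/(B+z) = 103×5.1/(5.1+6.2) = 46.487 kPa
Final effective stress: σ'_f = 44.678 + 46.487 = 91.165 kPa.
σ'_f = 91.165 ≤ σ'_p = 121 kPa, so the clay remains overconsolidated and only the recompression index applies:
S_c = C_r·H/(1+e₀)·log₁₀(σ'_f/σ'_0) = 0.073×6/2.18×log₁₀(91.165/44.678)
    = 0.20092 × 0.30973 = 0.06223 m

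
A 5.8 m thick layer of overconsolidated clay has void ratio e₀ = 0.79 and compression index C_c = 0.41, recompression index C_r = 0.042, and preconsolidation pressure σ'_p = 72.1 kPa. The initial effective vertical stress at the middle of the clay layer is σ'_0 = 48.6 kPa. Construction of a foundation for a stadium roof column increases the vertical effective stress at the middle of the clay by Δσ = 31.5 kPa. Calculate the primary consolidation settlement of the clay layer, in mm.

Final effective stress: σ'_f = 48.6 + 31.5 = 80.1 kPa.
σ'_f = 80.1 > σ'_p = 72.1 kPa, so the stress path crosses the preconsolidation pressure — recompression up to σ'_p, then virgin compression beyond:
S_c = H/(1+e₀)·[C_r·log₁₀(σ'_p/σ'_0) + C_c·log₁₀(σ'_f/σ'_p)]
    = 5.8/1.79 × [0.042×log₁₀(72.1/48.6) + 0.41×log₁₀(80.1/72.1)]
    = 3.2402 × [0.0071946 + 0.018736] = 0.08402 m

S_c ≈ 84 mm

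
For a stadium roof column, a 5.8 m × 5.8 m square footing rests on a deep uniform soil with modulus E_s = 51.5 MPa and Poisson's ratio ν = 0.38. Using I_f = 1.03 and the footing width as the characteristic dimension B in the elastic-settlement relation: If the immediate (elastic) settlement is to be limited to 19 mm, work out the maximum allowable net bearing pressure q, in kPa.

E_s = 51.5 MPa = 51500 kPa.
S_e = q·B·(1−ν²)/E_s · I_f  ⇒  q = S_e·E_s / (B·(1−ν²)·I_f).
q = 0.019 × 51500 / (5.8 × 0.8556 × 1.03) = 191.4 kPa

q ≈ 191 kPa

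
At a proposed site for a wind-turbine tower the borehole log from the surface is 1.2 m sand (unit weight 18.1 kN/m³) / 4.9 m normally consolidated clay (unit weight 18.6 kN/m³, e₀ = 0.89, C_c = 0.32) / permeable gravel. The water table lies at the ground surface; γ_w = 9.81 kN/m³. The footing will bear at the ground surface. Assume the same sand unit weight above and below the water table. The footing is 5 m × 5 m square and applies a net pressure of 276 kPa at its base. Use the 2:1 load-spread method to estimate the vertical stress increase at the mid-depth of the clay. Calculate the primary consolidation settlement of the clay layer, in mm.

S_c ≈ 493 mm

Mid-depth of clay below the ground surface: z = 1.2 + 4.9/2 = 3.65 m.
Total vertical stress at mid-clay: σ_v = 18.1×1.2 + 18.6×2.45 = 67.29 kPa.
Pore pressure: u = 9.81×(3.65 − 0) = 35.806 kPa.
Initial effective stress: σ'_0 = σ_v − u = 67.29 − 35.806 = 31.484 kPa.
Stress increase at mid-clay by the 2:1 spreading method:
Δσ = qBL/((B+z)(L+z)) = 276×5×5/((5+3.65)(5+3.65)) = 92.218 kPa
Final effective stress: σ'_f = σ'_0 + Δσ = 31.484 + 92.218 = 123.7 kPa.
Normally consolidated clay, so the full stress increment lies on the virgin compression line:
S_c = C_c·H/(1+e₀)·log₁₀(σ'_f/σ'_0) = 0.32×4.9/(1+0.89)×log₁₀(123.7/31.484)
    = 0.82963 × 0.59428 = 0.493 m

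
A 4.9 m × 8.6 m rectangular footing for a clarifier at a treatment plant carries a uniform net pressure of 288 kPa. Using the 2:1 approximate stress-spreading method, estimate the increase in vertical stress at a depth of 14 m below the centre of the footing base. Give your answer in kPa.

By the 2:1 method the load spreads at 1 horizontal : 2 vertical, so at depth z the loaded area has grown by z in each plan dimension:
Δσ = qBL/((B+z)(L+z)) = 288×4.9×8.6/((4.9+14)(8.6+14)) = 28.413 kPa

Δσ_z ≈ 28.4 kPa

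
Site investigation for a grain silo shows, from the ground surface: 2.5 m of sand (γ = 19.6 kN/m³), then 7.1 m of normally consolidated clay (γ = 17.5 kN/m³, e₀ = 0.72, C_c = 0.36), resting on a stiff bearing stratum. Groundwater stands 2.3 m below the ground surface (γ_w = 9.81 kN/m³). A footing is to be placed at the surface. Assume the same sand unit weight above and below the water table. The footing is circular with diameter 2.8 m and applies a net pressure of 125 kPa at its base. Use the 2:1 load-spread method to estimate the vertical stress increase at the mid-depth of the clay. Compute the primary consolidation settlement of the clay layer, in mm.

Mid-depth of clay below the ground surface: z = 2.5 + 7.1/2 = 6.05 m.
Total vertical stress at mid-clay: σ_v = 19.6×2.5 + 17.5×3.55 = 111.12 kPa.
Pore pressure: u = 9.81×(6.05 − 2.3) = 36.788 kPa.
Initial effective stress: σ'_0 = σ_v − u = 111.12 − 36.788 = 74.332 kPa.
Stress increase at mid-clay by the 2:1 spreading method:
Δσ ≈ qD²/(D+z)² = 125×2.8²/(2.8+6.05)² = 12.512 kPa
Final effective stress: σ'_f = σ'_0 + Δσ = 74.332 + 12.512 = 86.844 kPa.
Normally consolidated clay, so the full stress increment lies on the virgin compression line:
S_c = C_c·H/(1+e₀)·log₁₀(σ'_f/σ'_0) = 0.36×7.1/(1+0.72)×log₁₀(86.844/74.332)
    = 1.486 × 0.067564 = 0.1004 m

S_c ≈ 100 mm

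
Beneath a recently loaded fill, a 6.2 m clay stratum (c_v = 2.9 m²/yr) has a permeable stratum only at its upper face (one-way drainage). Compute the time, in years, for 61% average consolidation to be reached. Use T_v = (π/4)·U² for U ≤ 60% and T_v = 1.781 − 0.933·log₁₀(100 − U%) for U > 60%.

Drainage path length: H_d = H = 6.2 m (single drainage).
U > 60%: T_v = 1.781 − 0.933·log₁₀(100 − 61) = 0.29654.
t = T_v·H_d²/c_v = 0.29654×6.2²/2.9 = 3.931 years.

t ≈ 3.93 years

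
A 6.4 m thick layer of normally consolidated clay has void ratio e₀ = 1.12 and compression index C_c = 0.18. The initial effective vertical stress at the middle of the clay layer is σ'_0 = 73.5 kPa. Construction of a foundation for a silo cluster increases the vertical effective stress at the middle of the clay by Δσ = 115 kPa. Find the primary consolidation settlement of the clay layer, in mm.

S_c ≈ 222 mm

Final effective stress: σ'_f = σ'_0 + Δσ = 73.5 + 115 = 188.5 kPa.
Normally consolidated clay, so the full stress increment lies on the virgin compression line:
S_c = C_c·H/(1+e₀)·log₁₀(σ'_f/σ'_0) = 0.18×6.4/(1+1.12)×log₁₀(188.5/73.5)
    = 0.5434 × 0.40902 = 0.2223 m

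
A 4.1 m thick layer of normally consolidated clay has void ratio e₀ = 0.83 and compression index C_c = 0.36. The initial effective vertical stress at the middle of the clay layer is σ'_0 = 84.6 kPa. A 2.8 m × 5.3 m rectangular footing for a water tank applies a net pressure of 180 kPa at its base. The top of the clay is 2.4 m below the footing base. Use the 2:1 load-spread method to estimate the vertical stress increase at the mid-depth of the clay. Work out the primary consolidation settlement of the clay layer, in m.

Mid-depth of clay below the footing base: z = 2.4 + 4.1/2 = 4.45 m.
Stress increase at mid-clay by the 2:1 spreading method:
Δσ = qBL/((B+z)(L+z)) = 180×2.8×5.3/((2.8+4.45)(5.3+4.45)) = 37.789 kPa
Final effective stress: σ'_f = σ'_0 + Δσ = 84.6 + 37.789 = 122.39 kPa.
Normally consolidated clay, so the full stress increment lies on the virgin compression line:
S_c = C_c·H/(1+e₀)·log₁₀(σ'_f/σ'_0) = 0.36×4.1/(1+0.83)×log₁₀(122.39/84.6)
    = 0.80656 × 0.16038 = 0.1294 m

S_c ≈ 0.129 m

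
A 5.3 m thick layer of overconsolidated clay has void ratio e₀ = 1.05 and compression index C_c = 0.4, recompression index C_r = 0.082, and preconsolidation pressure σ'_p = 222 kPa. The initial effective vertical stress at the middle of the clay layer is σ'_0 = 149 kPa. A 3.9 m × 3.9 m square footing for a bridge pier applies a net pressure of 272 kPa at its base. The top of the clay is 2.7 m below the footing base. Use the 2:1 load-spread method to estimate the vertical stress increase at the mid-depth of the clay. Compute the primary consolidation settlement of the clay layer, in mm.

Mid-depth of clay below the footing base: z = 2.7 + 5.3/2 = 5.35 m.
Stress increase at mid-clay by the 2:1 spreading method:
Δσ = qBL/((B+z)(L+z)) = 272×3.9×3.9/((3.9+5.35)(3.9+5.35)) = 48.352 kPa
Final effective stress: σ'_f = 149 + 48.352 = 197.35 kPa.
σ'_f = 197.35 ≤ σ'_p = 222 kPa, so the clay remains overconsolidated and only the recompression index applies:
S_c = C_r·H/(1+e₀)·log₁₀(σ'_f/σ'_0) = 0.082×5.3/2.05×log₁₀(197.35/149)
    = 0.212 × 0.12205 = 0.02587 m

S_c ≈ 25.9 mm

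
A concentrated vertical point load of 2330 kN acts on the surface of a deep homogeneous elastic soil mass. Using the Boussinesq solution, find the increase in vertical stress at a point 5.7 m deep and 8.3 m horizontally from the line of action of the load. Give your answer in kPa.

Δσ_z ≈ 1.99 kPa

Boussinesq vertical stress below a point load on an elastic half-space:
Δσ_z = 3P/(2πz²) · [1 + (r/z)²]^(−5/2)
r/z = 8.3/5.7 = 1.4561; [1+(r/z)²]^(−5/2) = 0.058142.
Δσ_z = 3×2330/(2π×5.7²) × 0.058142 = 34.241 × 0.058142 = 1.991 kPa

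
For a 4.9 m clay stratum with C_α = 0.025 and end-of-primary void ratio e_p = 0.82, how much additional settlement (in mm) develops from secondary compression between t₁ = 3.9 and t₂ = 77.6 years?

S_s ≈ 87.4 mm

Secondary compression: S_s = C_α·H/(1+e_p)·log₁₀(t₂/t₁)
S_s = 0.025×4.9/(1+0.82)×log₁₀(77.6/3.9)
    = 0.06731 × 1.299 = 0.08742 m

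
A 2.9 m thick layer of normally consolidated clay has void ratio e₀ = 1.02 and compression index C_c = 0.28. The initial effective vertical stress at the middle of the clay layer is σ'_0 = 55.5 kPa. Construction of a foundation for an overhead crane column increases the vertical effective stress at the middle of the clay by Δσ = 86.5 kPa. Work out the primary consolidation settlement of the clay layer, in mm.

Final effective stress: σ'_f = σ'_0 + Δσ = 55.5 + 86.5 = 142 kPa.
Normally consolidated clay, so the full stress increment lies on the virgin compression line:
S_c = C_c·H/(1+e₀)·log₁₀(σ'_f/σ'_0) = 0.28×2.9/(1+1.02)×log₁₀(142/55.5)
    = 0.40198 × 0.408 = 0.164 m

S_c ≈ 164 mm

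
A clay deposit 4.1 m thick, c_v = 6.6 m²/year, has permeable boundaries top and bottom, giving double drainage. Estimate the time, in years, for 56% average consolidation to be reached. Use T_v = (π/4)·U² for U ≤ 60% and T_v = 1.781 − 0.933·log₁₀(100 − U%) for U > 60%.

t ≈ 0.157 years

Drainage path length: H_d = H/2 = 2.05 m (double drainage).
U ≤ 60%: T_v = (π/4)·U² = (π/4)×0.56² = 0.2463.
t = T_v·H_d²/c_v = 0.2463×2.05²/6.6 = 0.1568 years.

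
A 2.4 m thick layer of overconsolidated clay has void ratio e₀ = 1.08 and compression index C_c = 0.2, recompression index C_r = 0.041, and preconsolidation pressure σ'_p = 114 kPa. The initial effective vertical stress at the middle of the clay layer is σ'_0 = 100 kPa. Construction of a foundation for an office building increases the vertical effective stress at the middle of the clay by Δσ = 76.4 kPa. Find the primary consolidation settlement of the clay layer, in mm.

S_c ≈ 46.4 mm

Final effective stress: σ'_f = 100 + 76.4 = 176.4 kPa.
σ'_f = 176.4 > σ'_p = 114 kPa, so the stress path crosses the preconsolidation pressure — recompression up to σ'_p, then virgin compression beyond:
S_c = H/(1+e₀)·[C_r·log₁₀(σ'_p/σ'_0) + C_c·log₁₀(σ'_f/σ'_p)]
    = 2.4/2.08 × [0.041×log₁₀(114/100) + 0.2×log₁₀(176.4/114)]
    = 1.1538 × [0.0023331 + 0.037919] = 0.04644 m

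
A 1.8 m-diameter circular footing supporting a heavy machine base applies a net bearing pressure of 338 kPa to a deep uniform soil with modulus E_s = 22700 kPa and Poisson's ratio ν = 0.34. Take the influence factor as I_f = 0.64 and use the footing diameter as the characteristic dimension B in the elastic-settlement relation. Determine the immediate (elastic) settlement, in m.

Immediate (elastic) settlement: S_e = q·B·(1−ν²)/E_s · I_f.
S_e = 338 × 1.8 × (1 − 0.34²) / 22700 × 0.64
    = 338 × 1.8 × 0.8844 / 22700 × 0.64
    = 0.01517 m

S_e ≈ 0.0152 m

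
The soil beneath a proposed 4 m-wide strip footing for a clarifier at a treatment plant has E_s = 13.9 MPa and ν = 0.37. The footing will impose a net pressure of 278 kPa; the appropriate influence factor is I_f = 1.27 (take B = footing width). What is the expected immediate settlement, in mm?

S_e ≈ 87.7 mm

Immediate (elastic) settlement: S_e = q·B·(1−ν²)/E_s · I_f.
E_s = 13.9 MPa = 13900 kPa.
S_e = 278 × 4 × (1 − 0.37²) / 13900 × 1.27
    = 278 × 4 × 0.8631 / 13900 × 1.27
    = 0.08769 m = 87.69 mm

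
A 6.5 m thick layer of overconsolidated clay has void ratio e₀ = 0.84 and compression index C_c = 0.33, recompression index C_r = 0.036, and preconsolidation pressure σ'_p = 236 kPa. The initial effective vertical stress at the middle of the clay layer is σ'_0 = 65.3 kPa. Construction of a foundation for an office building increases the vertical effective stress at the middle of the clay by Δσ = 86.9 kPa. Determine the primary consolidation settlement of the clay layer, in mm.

S_c ≈ 46.7 mm

Final effective stress: σ'_f = 65.3 + 86.9 = 152.2 kPa.
σ'_f = 152.2 ≤ σ'_p = 236 kPa, so the clay remains overconsolidated and only the recompression index applies:
S_c = C_r·H/(1+e₀)·log₁₀(σ'_f/σ'_0) = 0.036×6.5/1.84×log₁₀(152.2/65.3)
    = 0.12717 × 0.3675 = 0.04674 m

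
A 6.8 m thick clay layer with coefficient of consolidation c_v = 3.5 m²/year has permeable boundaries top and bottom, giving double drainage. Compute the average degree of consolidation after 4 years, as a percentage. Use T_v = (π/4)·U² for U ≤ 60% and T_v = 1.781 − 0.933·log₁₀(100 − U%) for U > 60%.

U ≈ 95.9 %

Drainage path length: H_d = H/2 = 3.4 m (double drainage).
T_v = c_v·t/H_d² = 3.5×4/3.4² = 1.2111.
T_v = 1.2111 corresponds to the U > 60% branch:
U = 1 − 10^((1.781 − T_v)/0.933)/100 = 0.9592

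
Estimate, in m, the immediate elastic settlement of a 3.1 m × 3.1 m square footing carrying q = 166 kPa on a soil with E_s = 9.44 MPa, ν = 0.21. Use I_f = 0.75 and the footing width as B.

Immediate (elastic) settlement: S_e = q·B·(1−ν²)/E_s · I_f.
E_s = 9.44 MPa = 9440 kPa.
S_e = 166 × 3.1 × (1 − 0.21²) / 9440 × 0.75
    = 166 × 3.1 × 0.9559 / 9440 × 0.75
    = 0.03908 m

S_e ≈ 0.0391 m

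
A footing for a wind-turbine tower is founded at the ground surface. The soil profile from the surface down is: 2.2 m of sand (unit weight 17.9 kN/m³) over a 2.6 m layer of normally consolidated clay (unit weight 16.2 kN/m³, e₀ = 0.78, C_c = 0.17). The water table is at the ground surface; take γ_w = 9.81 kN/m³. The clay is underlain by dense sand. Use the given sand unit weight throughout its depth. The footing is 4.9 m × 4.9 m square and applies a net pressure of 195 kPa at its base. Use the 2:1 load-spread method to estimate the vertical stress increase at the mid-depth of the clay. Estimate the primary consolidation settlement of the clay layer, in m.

Mid-depth of clay below the ground surface: z = 2.2 + 2.6/2 = 3.5 m.
Total vertical stress at mid-clay: σ_v = 17.9×2.2 + 16.2×1.3 = 60.44 kPa.
Pore pressure: u = 9.81×(3.5 − 0) = 34.335 kPa.
Initial effective stress: σ'_0 = σ_v − u = 60.44 − 34.335 = 26.105 kPa.
Stress increase at mid-clay by the 2:1 spreading method:
Δσ = qBL/((B+z)(L+z)) = 195×4.9×4.9/((4.9+3.5)(4.9+3.5)) = 66.354 kPa
Final effective stress: σ'_f = σ'_0 + Δσ = 26.105 + 66.354 = 92.459 kPa.
Normally consolidated clay, so the full stress increment lies on the virgin compression line:
S_c = C_c·H/(1+e₀)·log₁₀(σ'_f/σ'_0) = 0.17×2.6/(1+0.78)×log₁₀(92.459/26.105)
    = 0.24831 × 0.54923 = 0.1364 m

S_c ≈ 0.136 m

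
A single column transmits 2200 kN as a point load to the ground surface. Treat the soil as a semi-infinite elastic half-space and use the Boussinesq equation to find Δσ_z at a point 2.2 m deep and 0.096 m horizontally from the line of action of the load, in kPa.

Δσ_z ≈ 216 kPa

Boussinesq vertical stress below a point load on an elastic half-space:
Δσ_z = 3P/(2πz²) · [1 + (r/z)²]^(−5/2)
r/z = 0.096/2.2 = 0.043636; [1+(r/z)²]^(−5/2) = 0.99526.
Δσ_z = 3×2200/(2π×2.2²) × 0.99526 = 217.03 × 0.99526 = 216 kPa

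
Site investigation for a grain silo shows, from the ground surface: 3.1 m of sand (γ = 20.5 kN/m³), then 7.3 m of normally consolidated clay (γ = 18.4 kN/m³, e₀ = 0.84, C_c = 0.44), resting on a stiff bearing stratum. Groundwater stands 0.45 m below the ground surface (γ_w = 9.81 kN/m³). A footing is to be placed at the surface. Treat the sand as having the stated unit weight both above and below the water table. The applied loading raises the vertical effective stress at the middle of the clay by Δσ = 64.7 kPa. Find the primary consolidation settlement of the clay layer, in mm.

S_c ≈ 502 mm

Mid-depth of clay below the ground surface: z = 3.1 + 7.3/2 = 6.75 m.
Total vertical stress at mid-clay: σ_v = 20.5×3.1 + 18.4×3.65 = 130.71 kPa.
Pore pressure: u = 9.81×(6.75 − 0.45) = 61.803 kPa.
Initial effective stress: σ'_0 = σ_v − u = 130.71 − 61.803 = 68.907 kPa.
Final effective stress: σ'_f = σ'_0 + Δσ = 68.907 + 64.7 = 133.61 kPa.
Normally consolidated clay, so the full stress increment lies on the virgin compression line:
S_c = C_c·H/(1+e₀)·log₁₀(σ'_f/σ'_0) = 0.44×7.3/(1+0.84)×log₁₀(133.61/68.907)
    = 1.7457 × 0.28758 = 0.502 m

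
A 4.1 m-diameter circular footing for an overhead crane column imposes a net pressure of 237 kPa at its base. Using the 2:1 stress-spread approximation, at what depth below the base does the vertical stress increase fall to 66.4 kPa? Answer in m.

2:1 spreading — at depth z the loaded area has grown by z in each plan dimension:
qD²/(D+z)² = Δσ_z ⇒ z = D(√(q/Δσ_z) − 1) = 4.1×(√(237/66.4) − 1) = 3.646 m

z ≈ 3.65 m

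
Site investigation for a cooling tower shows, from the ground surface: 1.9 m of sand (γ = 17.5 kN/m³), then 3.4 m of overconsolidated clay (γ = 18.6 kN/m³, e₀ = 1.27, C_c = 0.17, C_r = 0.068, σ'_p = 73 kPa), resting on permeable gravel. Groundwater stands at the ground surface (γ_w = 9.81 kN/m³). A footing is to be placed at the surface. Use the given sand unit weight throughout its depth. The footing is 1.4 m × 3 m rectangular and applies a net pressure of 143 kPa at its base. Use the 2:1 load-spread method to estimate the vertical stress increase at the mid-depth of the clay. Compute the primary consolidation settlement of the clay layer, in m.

Mid-depth of clay below the ground surface: z = 1.9 + 3.4/2 = 3.6 m.
Total vertical stress at mid-clay: σ_v = 17.5×1.9 + 18.6×1.7 = 64.87 kPa.
Pore pressure: u = 9.81×(3.6 − 0) = 35.316 kPa.
Initial effective stress: σ'_0 = σ_v − u = 64.87 − 35.316 = 29.554 kPa.
Stress increase at mid-clay by the 2:1 spreading method:
Δσ = qBL/((B+z)(L+z)) = 143×1.4×3/((1.4+3.6)(3+3.6)) = 18.2 kPa
Final effective stress: σ'_f = 29.554 + 18.2 = 47.754 kPa.
σ'_f = 47.754 ≤ σ'_p = 73 kPa, so the clay remains overconsolidated and only the recompression index applies:
S_c = C_r·H/(1+e₀)·log₁₀(σ'_f/σ'_0) = 0.068×3.4/2.27×log₁₀(47.754/29.554)
    = 0.10185 × 0.20839 = 0.02122 m

S_c ≈ 0.0212 m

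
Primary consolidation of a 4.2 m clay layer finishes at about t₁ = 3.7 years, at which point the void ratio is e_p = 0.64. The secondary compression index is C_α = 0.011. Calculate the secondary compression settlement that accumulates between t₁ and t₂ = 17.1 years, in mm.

Secondary compression: S_s = C_α·H/(1+e_p)·log₁₀(t₂/t₁)
S_s = 0.011×4.2/(1+0.64)×log₁₀(17.1/3.7)
    = 0.02817 × 0.6648 = 0.01873 m

S_s ≈ 18.7 mm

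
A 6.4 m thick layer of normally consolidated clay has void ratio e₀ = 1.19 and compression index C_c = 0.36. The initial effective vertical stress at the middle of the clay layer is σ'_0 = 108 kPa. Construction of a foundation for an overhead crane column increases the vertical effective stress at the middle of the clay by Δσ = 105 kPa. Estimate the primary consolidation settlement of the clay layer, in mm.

Final effective stress: σ'_f = σ'_0 + Δσ = 108 + 105 = 213 kPa.
Normally consolidated clay, so the full stress increment lies on the virgin compression line:
S_c = C_c·H/(1+e₀)·log₁₀(σ'_f/σ'_0) = 0.36×6.4/(1+1.19)×log₁₀(213/108)
    = 1.0521 × 0.29496 = 0.3103 m

S_c ≈ 310 mm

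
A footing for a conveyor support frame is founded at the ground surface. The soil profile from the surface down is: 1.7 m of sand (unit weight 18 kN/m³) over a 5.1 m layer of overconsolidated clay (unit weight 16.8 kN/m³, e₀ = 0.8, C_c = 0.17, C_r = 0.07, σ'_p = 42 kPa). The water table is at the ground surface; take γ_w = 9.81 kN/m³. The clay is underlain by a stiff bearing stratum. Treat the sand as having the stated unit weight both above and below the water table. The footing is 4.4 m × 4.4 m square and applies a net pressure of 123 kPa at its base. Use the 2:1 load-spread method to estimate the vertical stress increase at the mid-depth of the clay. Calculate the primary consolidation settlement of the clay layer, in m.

Mid-depth of clay below the ground surface: z = 1.7 + 5.1/2 = 4.25 m.
Total vertical stress at mid-clay: σ_v = 18×1.7 + 16.8×2.55 = 73.44 kPa.
Pore pressure: u = 9.81×(4.25 − 0) = 41.693 kPa.
Initial effective stress: σ'_0 = σ_v − u = 73.44 − 41.693 = 31.747 kPa.
Stress increase at mid-clay by the 2:1 spreading method:
Δσ = qBL/((B+z)(L+z)) = 123×4.4×4.4/((4.4+4.25)(4.4+4.25)) = 31.826 kPa
Final effective stress: σ'_f = 31.747 + 31.826 = 63.573 kPa.
σ'_f = 63.573 > σ'_p = 42 kPa, so the stress path crosses the preconsolidation pressure — recompression up to σ'_p, then virgin compression beyond:
S_c = H/(1+e₀)·[C_r·log₁₀(σ'_p/σ'_0) + C_c·log₁₀(σ'_f/σ'_p)]
    = 5.1/1.8 × [0.07×log₁₀(42/31.747) + 0.17×log₁₀(63.573/42)]
    = 2.8333 × [0.0085083 + 0.030604] = 0.1108 m

S_c ≈ 0.111 m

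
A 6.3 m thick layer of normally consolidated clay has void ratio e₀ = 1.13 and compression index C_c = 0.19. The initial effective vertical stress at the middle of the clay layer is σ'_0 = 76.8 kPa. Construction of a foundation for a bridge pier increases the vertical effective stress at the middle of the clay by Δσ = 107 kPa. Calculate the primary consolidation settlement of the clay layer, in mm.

Final effective stress: σ'_f = σ'_0 + Δσ = 76.8 + 107 = 183.8 kPa.
Normally consolidated clay, so the full stress increment lies on the virgin compression line:
S_c = C_c·H/(1+e₀)·log₁₀(σ'_f/σ'_0) = 0.19×6.3/(1+1.13)×log₁₀(183.8/76.8)
    = 0.56197 × 0.37898 = 0.213 m

S_c ≈ 213 mm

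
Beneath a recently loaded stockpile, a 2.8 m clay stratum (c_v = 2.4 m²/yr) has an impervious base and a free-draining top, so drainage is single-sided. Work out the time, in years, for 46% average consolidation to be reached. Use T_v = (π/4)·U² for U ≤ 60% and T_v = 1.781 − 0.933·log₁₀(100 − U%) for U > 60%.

t ≈ 0.543 years

Drainage path length: H_d = H = 2.8 m (single drainage).
U ≤ 60%: T_v = (π/4)·U² = (π/4)×0.46² = 0.16619.
t = T_v·H_d²/c_v = 0.16619×2.8²/2.4 = 0.5429 years.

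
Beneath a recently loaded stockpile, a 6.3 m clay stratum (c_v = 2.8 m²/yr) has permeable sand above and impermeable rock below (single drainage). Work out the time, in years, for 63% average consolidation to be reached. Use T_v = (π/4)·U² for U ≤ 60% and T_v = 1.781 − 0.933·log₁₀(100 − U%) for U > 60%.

Drainage path length: H_d = H = 6.3 m (single drainage).
U > 60%: T_v = 1.781 − 0.933·log₁₀(100 − 63) = 0.31787.
t = T_v·H_d²/c_v = 0.31787×6.3²/2.8 = 4.506 years.

t ≈ 4.51 years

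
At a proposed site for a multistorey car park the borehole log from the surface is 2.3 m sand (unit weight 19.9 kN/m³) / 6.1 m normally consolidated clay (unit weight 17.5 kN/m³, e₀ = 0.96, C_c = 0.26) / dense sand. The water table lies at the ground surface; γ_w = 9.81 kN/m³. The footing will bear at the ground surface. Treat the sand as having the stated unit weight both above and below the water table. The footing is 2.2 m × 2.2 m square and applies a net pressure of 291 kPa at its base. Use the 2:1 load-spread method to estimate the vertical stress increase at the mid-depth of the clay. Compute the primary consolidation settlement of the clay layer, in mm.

Mid-depth of clay below the ground surface: z = 2.3 + 6.1/2 = 5.35 m.
Total vertical stress at mid-clay: σ_v = 19.9×2.3 + 17.5×3.05 = 99.145 kPa.
Pore pressure: u = 9.81×(5.35 − 0) = 52.483 kPa.
Initial effective stress: σ'_0 = σ_v − u = 99.145 − 52.483 = 46.662 kPa.
Stress increase at mid-clay by the 2:1 spreading method:
Δσ = qBL/((B+z)(L+z)) = 291×2.2×2.2/((2.2+5.35)(2.2+5.35)) = 24.708 kPa
Final effective stress: σ'_f = σ'_0 + Δσ = 46.662 + 24.708 = 71.37 kPa.
Normally consolidated clay, so the full stress increment lies on the virgin compression line:
S_c = C_c·H/(1+e₀)·log₁₀(σ'_f/σ'_0) = 0.26×6.1/(1+0.96)×log₁₀(71.37/46.662)
    = 0.80918 × 0.18455 = 0.1493 m

S_c ≈ 149 mm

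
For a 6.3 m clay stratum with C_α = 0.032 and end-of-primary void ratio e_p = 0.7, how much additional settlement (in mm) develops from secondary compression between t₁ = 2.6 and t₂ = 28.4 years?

S_s ≈ 123 mm

Secondary compression: S_s = C_α·H/(1+e_p)·log₁₀(t₂/t₁)
S_s = 0.032×6.3/(1+0.7)×log₁₀(28.4/2.6)
    = 0.1186 × 1.038 = 0.1231 m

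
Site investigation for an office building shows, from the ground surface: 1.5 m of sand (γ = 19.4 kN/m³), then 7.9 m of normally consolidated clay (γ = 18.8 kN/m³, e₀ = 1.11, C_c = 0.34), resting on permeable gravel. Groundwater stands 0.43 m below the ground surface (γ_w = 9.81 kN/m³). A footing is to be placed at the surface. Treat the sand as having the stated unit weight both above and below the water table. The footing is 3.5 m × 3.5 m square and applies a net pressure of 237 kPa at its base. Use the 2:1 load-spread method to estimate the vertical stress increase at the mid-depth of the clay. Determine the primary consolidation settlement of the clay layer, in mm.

S_c ≈ 283 mm

Mid-depth of clay below the ground surface: z = 1.5 + 7.9/2 = 5.45 m.
Total vertical stress at mid-clay: σ_v = 19.4×1.5 + 18.8×3.95 = 103.36 kPa.
Pore pressure: u = 9.81×(5.45 − 0.43) = 49.246 kPa.
Initial effective stress: σ'_0 = σ_v − u = 103.36 − 49.246 = 54.114 kPa.
Stress increase at mid-clay by the 2:1 spreading method:
Δσ = qBL/((B+z)(L+z)) = 237×3.5×3.5/((3.5+5.45)(3.5+5.45)) = 36.244 kPa
Final effective stress: σ'_f = σ'_0 + Δσ = 54.114 + 36.244 = 90.358 kPa.
Normally consolidated clay, so the full stress increment lies on the virgin compression line:
S_c = C_c·H/(1+e₀)·log₁₀(σ'_f/σ'_0) = 0.34×7.9/(1+1.11)×log₁₀(90.358/54.114)
    = 1.273 × 0.22266 = 0.2834 m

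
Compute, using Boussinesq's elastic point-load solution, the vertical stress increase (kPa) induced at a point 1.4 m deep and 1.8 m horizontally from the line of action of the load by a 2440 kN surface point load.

Δσ_z ≈ 51.8 kPa

Boussinesq vertical stress below a point load on an elastic half-space:
Δσ_z = 3P/(2πz²) · [1 + (r/z)²]^(−5/2)
r/z = 1.8/1.4 = 1.2857; [1+(r/z)²]^(−5/2) = 0.087223.
Δσ_z = 3×2440/(2π×1.4²) × 0.087223 = 594.39 × 0.087223 = 51.84 kPa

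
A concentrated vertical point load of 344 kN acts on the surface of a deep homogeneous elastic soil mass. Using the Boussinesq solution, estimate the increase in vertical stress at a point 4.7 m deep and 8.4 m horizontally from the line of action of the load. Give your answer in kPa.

Boussinesq vertical stress below a point load on an elastic half-space:
Δσ_z = 3P/(2πz²) · [1 + (r/z)²]^(−5/2)
r/z = 8.4/4.7 = 1.7872; [1+(r/z)²]^(−5/2) = 0.027757.
Δσ_z = 3×344/(2π×4.7²) × 0.027757 = 7.4354 × 0.027757 = 0.2064 kPa

Δσ_z ≈ 0.206 kPa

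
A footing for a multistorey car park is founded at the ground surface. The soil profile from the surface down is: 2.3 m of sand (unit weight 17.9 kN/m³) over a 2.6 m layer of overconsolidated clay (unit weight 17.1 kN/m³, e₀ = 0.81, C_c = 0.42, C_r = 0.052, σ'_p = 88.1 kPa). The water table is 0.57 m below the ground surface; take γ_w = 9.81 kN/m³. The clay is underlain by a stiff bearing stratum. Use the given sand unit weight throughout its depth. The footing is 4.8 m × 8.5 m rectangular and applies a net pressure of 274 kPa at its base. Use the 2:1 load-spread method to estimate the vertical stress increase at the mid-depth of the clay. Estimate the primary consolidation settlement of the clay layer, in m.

S_c ≈ 0.159 m

Mid-depth of clay below the ground surface: z = 2.3 + 2.6/2 = 3.6 m.
Total vertical stress at mid-clay: σ_v = 17.9×2.3 + 17.1×1.3 = 63.4 kPa.
Pore pressure: u = 9.81×(3.6 − 0.57) = 29.724 kPa.
Initial effective stress: σ'_0 = σ_v − u = 63.4 − 29.724 = 33.676 kPa.
Stress increase at mid-clay by the 2:1 spreading method:
Δσ = qBL/((B+z)(L+z)) = 274×4.8×8.5/((4.8+3.6)(8.5+3.6)) = 109.99 kPa
Final effective stress: σ'_f = 33.676 + 109.99 = 143.67 kPa.
σ'_f = 143.67 > σ'_p = 88.1 kPa, so the stress path crosses the preconsolidation pressure — recompression up to σ'_p, then virgin compression beyond:
S_c = H/(1+e₀)·[C_r·log₁₀(σ'_p/σ'_0) + C_c·log₁₀(σ'_f/σ'_p)]
    = 2.6/1.81 × [0.052×log₁₀(88.1/33.676) + 0.42×log₁₀(143.67/88.1)]
    = 1.4365 × [0.021718 + 0.089204] = 0.1593 m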